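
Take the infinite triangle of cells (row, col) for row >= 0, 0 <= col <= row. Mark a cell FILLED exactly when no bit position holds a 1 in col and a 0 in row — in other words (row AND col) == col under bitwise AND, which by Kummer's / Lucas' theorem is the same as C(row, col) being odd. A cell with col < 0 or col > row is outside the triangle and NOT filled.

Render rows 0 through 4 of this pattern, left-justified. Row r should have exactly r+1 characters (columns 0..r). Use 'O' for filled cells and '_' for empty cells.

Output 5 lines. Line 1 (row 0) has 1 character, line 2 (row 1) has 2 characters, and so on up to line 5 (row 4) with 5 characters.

r0=0: O
r1=1: OO
r2=10: O_O
r3=11: OOOO
r4=100: O___O

Answer: O
OO
O_O
OOOO
O___O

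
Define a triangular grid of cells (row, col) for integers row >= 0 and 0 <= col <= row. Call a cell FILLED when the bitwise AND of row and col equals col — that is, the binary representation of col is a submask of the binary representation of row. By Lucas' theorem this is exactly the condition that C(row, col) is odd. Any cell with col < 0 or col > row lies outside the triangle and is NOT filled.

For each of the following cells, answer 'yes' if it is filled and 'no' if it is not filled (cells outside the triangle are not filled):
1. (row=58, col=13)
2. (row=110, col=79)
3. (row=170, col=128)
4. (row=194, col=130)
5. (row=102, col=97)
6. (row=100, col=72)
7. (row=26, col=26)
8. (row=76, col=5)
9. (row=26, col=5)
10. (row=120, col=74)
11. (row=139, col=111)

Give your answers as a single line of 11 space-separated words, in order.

(58,13): row=0b111010, col=0b1101, row AND col = 0b1000 = 8; 8 != 13 -> empty
(110,79): row=0b1101110, col=0b1001111, row AND col = 0b1001110 = 78; 78 != 79 -> empty
(170,128): row=0b10101010, col=0b10000000, row AND col = 0b10000000 = 128; 128 == 128 -> filled
(194,130): row=0b11000010, col=0b10000010, row AND col = 0b10000010 = 130; 130 == 130 -> filled
(102,97): row=0b1100110, col=0b1100001, row AND col = 0b1100000 = 96; 96 != 97 -> empty
(100,72): row=0b1100100, col=0b1001000, row AND col = 0b1000000 = 64; 64 != 72 -> empty
(26,26): row=0b11010, col=0b11010, row AND col = 0b11010 = 26; 26 == 26 -> filled
(76,5): row=0b1001100, col=0b101, row AND col = 0b100 = 4; 4 != 5 -> empty
(26,5): row=0b11010, col=0b101, row AND col = 0b0 = 0; 0 != 5 -> empty
(120,74): row=0b1111000, col=0b1001010, row AND col = 0b1001000 = 72; 72 != 74 -> empty
(139,111): row=0b10001011, col=0b1101111, row AND col = 0b1011 = 11; 11 != 111 -> empty

Answer: no no yes yes no no yes no no no no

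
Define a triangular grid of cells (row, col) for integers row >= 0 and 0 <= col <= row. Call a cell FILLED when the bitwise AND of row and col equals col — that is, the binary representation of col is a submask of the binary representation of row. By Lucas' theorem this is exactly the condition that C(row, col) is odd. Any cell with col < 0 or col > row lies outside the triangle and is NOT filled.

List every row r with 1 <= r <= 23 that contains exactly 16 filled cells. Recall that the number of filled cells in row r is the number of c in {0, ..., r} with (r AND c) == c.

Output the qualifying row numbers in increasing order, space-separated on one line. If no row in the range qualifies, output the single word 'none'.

Row r has 2^popcount(r) filled cells, so we need popcount(r) = log2(16) = 4.
Scan r = 1..23 and keep those with exactly 4 one-bits:
r=1=1 popcount=1 -> skip
r=2=10 popcount=1 -> skip
r=3=11 popcount=2 -> skip
r=4=100 popcount=1 -> skip
r=5=101 popcount=2 -> skip
r=6=110 popcount=2 -> skip
r=7=111 popcount=3 -> skip
r=8=1000 popcount=1 -> skip
r=9=1001 popcount=2 -> skip
r=10=1010 popcount=2 -> skip
r=11=1011 popcount=3 -> skip
r=12=1100 popcount=2 -> skip
r=13=1101 popcount=3 -> skip
r=14=1110 popcount=3 -> skip
r=15=1111 popcount=4 -> KEEP
r=16=10000 popcount=1 -> skip
r=17=10001 popcount=2 -> skip
r=18=10010 popcount=2 -> skip
r=19=10011 popcount=3 -> skip
r=20=10100 popcount=2 -> skip
r=21=10101 popcount=3 -> skip
r=22=10110 popcount=3 -> skip
r=23=10111 popcount=4 -> KEEP
Kept rows: 15 23

Answer: 15 23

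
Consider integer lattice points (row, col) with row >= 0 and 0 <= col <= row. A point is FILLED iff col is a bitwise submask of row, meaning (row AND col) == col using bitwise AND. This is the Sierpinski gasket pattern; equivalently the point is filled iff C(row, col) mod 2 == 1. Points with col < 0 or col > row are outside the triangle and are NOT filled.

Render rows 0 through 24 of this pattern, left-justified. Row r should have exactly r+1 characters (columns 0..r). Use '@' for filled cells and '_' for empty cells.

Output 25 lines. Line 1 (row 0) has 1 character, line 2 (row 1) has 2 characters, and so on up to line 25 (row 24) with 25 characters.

r0=0: @
r1=1: @@
r2=10: @_@
r3=11: @@@@
r4=100: @___@
r5=101: @@__@@
r6=110: @_@_@_@
r7=111: @@@@@@@@
r8=1000: @_______@
r9=1001: @@______@@
r10=1010: @_@_____@_@
r11=1011: @@@@____@@@@
r12=1100: @___@___@___@
r13=1101: @@__@@__@@__@@
r14=1110: @_@_@_@_@_@_@_@
r15=1111: @@@@@@@@@@@@@@@@
r16=10000: @_______________@
r17=10001: @@______________@@
r18=10010: @_@_____________@_@
r19=10011: @@@@____________@@@@
r20=10100: @___@___________@___@
r21=10101: @@__@@__________@@__@@
r22=10110: @_@_@_@_________@_@_@_@
r23=10111: @@@@@@@@________@@@@@@@@
r24=11000: @_______@_______@_______@

Answer: @
@@
@_@
@@@@
@___@
@@__@@
@_@_@_@
@@@@@@@@
@_______@
@@______@@
@_@_____@_@
@@@@____@@@@
@___@___@___@
@@__@@__@@__@@
@_@_@_@_@_@_@_@
@@@@@@@@@@@@@@@@
@_______________@
@@______________@@
@_@_____________@_@
@@@@____________@@@@
@___@___________@___@
@@__@@__________@@__@@
@_@_@_@_________@_@_@_@
@@@@@@@@________@@@@@@@@
@_______@_______@_______@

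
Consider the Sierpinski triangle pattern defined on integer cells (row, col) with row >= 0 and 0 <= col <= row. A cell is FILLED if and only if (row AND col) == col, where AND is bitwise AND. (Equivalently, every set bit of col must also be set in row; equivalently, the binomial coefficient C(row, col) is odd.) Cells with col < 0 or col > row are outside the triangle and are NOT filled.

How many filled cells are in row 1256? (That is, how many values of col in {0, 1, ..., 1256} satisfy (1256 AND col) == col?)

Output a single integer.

1256 in binary = 10011101000
popcount(1256) = number of 1-bits in 10011101000 = 5
A col c satisfies (1256 AND c) == c iff every set bit of c is also set in 1256; each of the 5 set bits of 1256 can independently be on or off in c.
count = 2^5 = 32

Answer: 32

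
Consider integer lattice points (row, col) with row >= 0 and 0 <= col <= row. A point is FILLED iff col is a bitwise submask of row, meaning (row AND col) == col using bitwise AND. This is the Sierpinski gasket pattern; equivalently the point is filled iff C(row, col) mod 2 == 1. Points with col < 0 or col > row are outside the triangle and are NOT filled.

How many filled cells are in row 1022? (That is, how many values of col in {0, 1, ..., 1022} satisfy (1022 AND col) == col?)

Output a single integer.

Answer: 512

Derivation:
1022 in binary = 1111111110
popcount(1022) = number of 1-bits in 1111111110 = 9
A col c satisfies (1022 AND c) == c iff every set bit of c is also set in 1022; each of the 9 set bits of 1022 can independently be on or off in c.
count = 2^9 = 512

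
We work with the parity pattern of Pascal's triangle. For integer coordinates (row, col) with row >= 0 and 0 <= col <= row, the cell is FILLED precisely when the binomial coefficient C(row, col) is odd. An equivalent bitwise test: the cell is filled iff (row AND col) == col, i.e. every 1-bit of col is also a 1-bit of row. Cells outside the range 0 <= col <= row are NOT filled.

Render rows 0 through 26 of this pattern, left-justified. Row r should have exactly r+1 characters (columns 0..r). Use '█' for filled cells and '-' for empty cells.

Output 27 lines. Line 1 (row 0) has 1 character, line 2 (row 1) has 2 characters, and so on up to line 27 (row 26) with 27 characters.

Answer: █
██
█-█
████
█---█
██--██
█-█-█-█
████████
█-------█
██------██
█-█-----█-█
████----████
█---█---█---█
██--██--██--██
█-█-█-█-█-█-█-█
████████████████
█---------------█
██--------------██
█-█-------------█-█
████------------████
█---█-----------█---█
██--██----------██--██
█-█-█-█---------█-█-█-█
████████--------████████
█-------█-------█-------█
██------██------██------██
█-█-----█-█-----█-█-----█-█

Derivation:
r0=0: █
r1=1: ██
r2=10: █-█
r3=11: ████
r4=100: █---█
r5=101: ██--██
r6=110: █-█-█-█
r7=111: ████████
r8=1000: █-------█
r9=1001: ██------██
r10=1010: █-█-----█-█
r11=1011: ████----████
r12=1100: █---█---█---█
r13=1101: ██--██--██--██
r14=1110: █-█-█-█-█-█-█-█
r15=1111: ████████████████
r16=10000: █---------------█
r17=10001: ██--------------██
r18=10010: █-█-------------█-█
r19=10011: ████------------████
r20=10100: █---█-----------█---█
r21=10101: ██--██----------██--██
r22=10110: █-█-█-█---------█-█-█-█
r23=10111: ████████--------████████
r24=11000: █-------█-------█-------█
r25=11001: ██------██------██------██
r26=11010: █-█-----█-█-----█-█-----█-█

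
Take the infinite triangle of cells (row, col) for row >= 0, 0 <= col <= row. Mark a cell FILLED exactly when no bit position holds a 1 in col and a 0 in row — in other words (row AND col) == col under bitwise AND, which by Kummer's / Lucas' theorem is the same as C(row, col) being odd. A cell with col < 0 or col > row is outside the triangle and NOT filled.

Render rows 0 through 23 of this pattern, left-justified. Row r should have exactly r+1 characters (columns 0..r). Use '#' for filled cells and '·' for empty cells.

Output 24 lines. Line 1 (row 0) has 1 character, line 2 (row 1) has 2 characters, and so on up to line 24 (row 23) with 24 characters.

Answer: #
##
#·#
####
#···#
##··##
#·#·#·#
########
#·······#
##······##
#·#·····#·#
####····####
#···#···#···#
##··##··##··##
#·#·#·#·#·#·#·#
################
#···············#
##··············##
#·#·············#·#
####············####
#···#···········#···#
##··##··········##··##
#·#·#·#·········#·#·#·#
########········########

Derivation:
r0=0: #
r1=1: ##
r2=10: #·#
r3=11: ####
r4=100: #···#
r5=101: ##··##
r6=110: #·#·#·#
r7=111: ########
r8=1000: #·······#
r9=1001: ##······##
r10=1010: #·#·····#·#
r11=1011: ####····####
r12=1100: #···#···#···#
r13=1101: ##··##··##··##
r14=1110: #·#·#·#·#·#·#·#
r15=1111: ################
r16=10000: #···············#
r17=10001: ##··············##
r18=10010: #·#·············#·#
r19=10011: ####············####
r20=10100: #···#···········#···#
r21=10101: ##··##··········##··##
r22=10110: #·#·#·#·········#·#·#·#
r23=10111: ########········########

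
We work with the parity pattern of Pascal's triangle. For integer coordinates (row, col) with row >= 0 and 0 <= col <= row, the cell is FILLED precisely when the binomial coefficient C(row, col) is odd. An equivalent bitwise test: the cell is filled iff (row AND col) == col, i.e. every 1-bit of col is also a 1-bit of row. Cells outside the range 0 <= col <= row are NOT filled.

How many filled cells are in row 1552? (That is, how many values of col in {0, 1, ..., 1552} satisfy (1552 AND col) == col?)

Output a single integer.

Answer: 8

Derivation:
1552 in binary = 11000010000
popcount(1552) = number of 1-bits in 11000010000 = 3
A col c satisfies (1552 AND c) == c iff every set bit of c is also set in 1552; each of the 3 set bits of 1552 can independently be on or off in c.
count = 2^3 = 8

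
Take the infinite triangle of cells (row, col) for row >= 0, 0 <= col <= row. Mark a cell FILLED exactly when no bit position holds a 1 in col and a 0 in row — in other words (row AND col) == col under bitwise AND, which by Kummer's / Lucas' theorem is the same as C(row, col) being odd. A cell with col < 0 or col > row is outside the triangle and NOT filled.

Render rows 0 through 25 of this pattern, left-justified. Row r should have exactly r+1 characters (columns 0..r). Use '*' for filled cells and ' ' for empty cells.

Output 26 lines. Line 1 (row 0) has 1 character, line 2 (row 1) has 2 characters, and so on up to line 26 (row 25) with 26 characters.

r0=0: *
r1=1: **
r2=10: * *
r3=11: ****
r4=100: *   *
r5=101: **  **
r6=110: * * * *
r7=111: ********
r8=1000: *       *
r9=1001: **      **
r10=1010: * *     * *
r11=1011: ****    ****
r12=1100: *   *   *   *
r13=1101: **  **  **  **
r14=1110: * * * * * * * *
r15=1111: ****************
r16=10000: *               *
r17=10001: **              **
r18=10010: * *             * *
r19=10011: ****            ****
r20=10100: *   *           *   *
r21=10101: **  **          **  **
r22=10110: * * * *         * * * *
r23=10111: ********        ********
r24=11000: *       *       *       *
r25=11001: **      **      **      **

Answer: *
**
* *
****
*   *
**  **
* * * *
********
*       *
**      **
* *     * *
****    ****
*   *   *   *
**  **  **  **
* * * * * * * *
****************
*               *
**              **
* *             * *
****            ****
*   *           *   *
**  **          **  **
* * * *         * * * *
********        ********
*       *       *       *
**      **      **      **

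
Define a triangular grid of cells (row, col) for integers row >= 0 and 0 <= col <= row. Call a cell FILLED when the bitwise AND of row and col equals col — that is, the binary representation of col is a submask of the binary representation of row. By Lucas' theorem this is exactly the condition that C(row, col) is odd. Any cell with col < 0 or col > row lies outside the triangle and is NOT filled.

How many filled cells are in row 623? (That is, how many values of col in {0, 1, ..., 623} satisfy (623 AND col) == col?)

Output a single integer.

623 in binary = 1001101111
popcount(623) = number of 1-bits in 1001101111 = 7
A col c satisfies (623 AND c) == c iff every set bit of c is also set in 623; each of the 7 set bits of 623 can independently be on or off in c.
count = 2^7 = 128

Answer: 128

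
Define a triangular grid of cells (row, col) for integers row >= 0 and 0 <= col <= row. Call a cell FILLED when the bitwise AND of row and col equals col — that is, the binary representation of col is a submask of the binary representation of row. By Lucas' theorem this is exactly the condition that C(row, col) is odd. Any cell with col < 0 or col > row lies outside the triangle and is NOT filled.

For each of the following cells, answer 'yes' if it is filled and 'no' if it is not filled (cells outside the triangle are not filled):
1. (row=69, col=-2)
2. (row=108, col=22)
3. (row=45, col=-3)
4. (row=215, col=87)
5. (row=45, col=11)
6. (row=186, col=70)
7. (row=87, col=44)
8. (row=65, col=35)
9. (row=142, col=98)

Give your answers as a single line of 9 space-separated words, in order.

Answer: no no no yes no no no no no

Derivation:
(69,-2): col outside [0, 69] -> not filled
(108,22): row=0b1101100, col=0b10110, row AND col = 0b100 = 4; 4 != 22 -> empty
(45,-3): col outside [0, 45] -> not filled
(215,87): row=0b11010111, col=0b1010111, row AND col = 0b1010111 = 87; 87 == 87 -> filled
(45,11): row=0b101101, col=0b1011, row AND col = 0b1001 = 9; 9 != 11 -> empty
(186,70): row=0b10111010, col=0b1000110, row AND col = 0b10 = 2; 2 != 70 -> empty
(87,44): row=0b1010111, col=0b101100, row AND col = 0b100 = 4; 4 != 44 -> empty
(65,35): row=0b1000001, col=0b100011, row AND col = 0b1 = 1; 1 != 35 -> empty
(142,98): row=0b10001110, col=0b1100010, row AND col = 0b10 = 2; 2 != 98 -> empty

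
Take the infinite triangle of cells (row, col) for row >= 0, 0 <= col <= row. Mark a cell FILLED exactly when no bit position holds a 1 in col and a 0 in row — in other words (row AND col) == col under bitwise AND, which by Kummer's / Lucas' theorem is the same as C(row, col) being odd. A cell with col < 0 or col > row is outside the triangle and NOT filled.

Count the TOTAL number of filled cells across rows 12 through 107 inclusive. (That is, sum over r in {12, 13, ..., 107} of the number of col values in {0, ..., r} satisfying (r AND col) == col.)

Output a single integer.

r12=1100 pc2: +4 =4
r13=1101 pc3: +8 =12
r14=1110 pc3: +8 =20
r15=1111 pc4: +16 =36
r16=10000 pc1: +2 =38
r17=10001 pc2: +4 =42
r18=10010 pc2: +4 =46
r19=10011 pc3: +8 =54
r20=10100 pc2: +4 =58
r21=10101 pc3: +8 =66
r22=10110 pc3: +8 =74
r23=10111 pc4: +16 =90
r24=11000 pc2: +4 =94
r25=11001 pc3: +8 =102
r26=11010 pc3: +8 =110
r27=11011 pc4: +16 =126
r28=11100 pc3: +8 =134
r29=11101 pc4: +16 =150
r30=11110 pc4: +16 =166
r31=11111 pc5: +32 =198
r32=100000 pc1: +2 =200
r33=100001 pc2: +4 =204
r34=100010 pc2: +4 =208
r35=100011 pc3: +8 =216
r36=100100 pc2: +4 =220
r37=100101 pc3: +8 =228
r38=100110 pc3: +8 =236
r39=100111 pc4: +16 =252
r40=101000 pc2: +4 =256
r41=101001 pc3: +8 =264
r42=101010 pc3: +8 =272
r43=101011 pc4: +16 =288
r44=101100 pc3: +8 =296
r45=101101 pc4: +16 =312
r46=101110 pc4: +16 =328
r47=101111 pc5: +32 =360
r48=110000 pc2: +4 =364
r49=110001 pc3: +8 =372
r50=110010 pc3: +8 =380
r51=110011 pc4: +16 =396
r52=110100 pc3: +8 =404
r53=110101 pc4: +16 =420
r54=110110 pc4: +16 =436
r55=110111 pc5: +32 =468
r56=111000 pc3: +8 =476
r57=111001 pc4: +16 =492
r58=111010 pc4: +16 =508
r59=111011 pc5: +32 =540
r60=111100 pc4: +16 =556
r61=111101 pc5: +32 =588
r62=111110 pc5: +32 =620
r63=111111 pc6: +64 =684
r64=1000000 pc1: +2 =686
r65=1000001 pc2: +4 =690
r66=1000010 pc2: +4 =694
r67=1000011 pc3: +8 =702
r68=1000100 pc2: +4 =706
r69=1000101 pc3: +8 =714
r70=1000110 pc3: +8 =722
r71=1000111 pc4: +16 =738
r72=1001000 pc2: +4 =742
r73=1001001 pc3: +8 =750
r74=1001010 pc3: +8 =758
r75=1001011 pc4: +16 =774
r76=1001100 pc3: +8 =782
r77=1001101 pc4: +16 =798
r78=1001110 pc4: +16 =814
r79=1001111 pc5: +32 =846
r80=1010000 pc2: +4 =850
r81=1010001 pc3: +8 =858
r82=1010010 pc3: +8 =866
r83=1010011 pc4: +16 =882
r84=1010100 pc3: +8 =890
r85=1010101 pc4: +16 =906
r86=1010110 pc4: +16 =922
r87=1010111 pc5: +32 =954
r88=1011000 pc3: +8 =962
r89=1011001 pc4: +16 =978
r90=1011010 pc4: +16 =994
r91=1011011 pc5: +32 =1026
r92=1011100 pc4: +16 =1042
r93=1011101 pc5: +32 =1074
r94=1011110 pc5: +32 =1106
r95=1011111 pc6: +64 =1170
r96=1100000 pc2: +4 =1174
r97=1100001 pc3: +8 =1182
r98=1100010 pc3: +8 =1190
r99=1100011 pc4: +16 =1206
r100=1100100 pc3: +8 =1214
r101=1100101 pc4: +16 =1230
r102=1100110 pc4: +16 =1246
r103=1100111 pc5: +32 =1278
r104=1101000 pc3: +8 =1286
r105=1101001 pc4: +16 =1302
r106=1101010 pc4: +16 =1318
r107=1101011 pc5: +32 =1350

Answer: 1350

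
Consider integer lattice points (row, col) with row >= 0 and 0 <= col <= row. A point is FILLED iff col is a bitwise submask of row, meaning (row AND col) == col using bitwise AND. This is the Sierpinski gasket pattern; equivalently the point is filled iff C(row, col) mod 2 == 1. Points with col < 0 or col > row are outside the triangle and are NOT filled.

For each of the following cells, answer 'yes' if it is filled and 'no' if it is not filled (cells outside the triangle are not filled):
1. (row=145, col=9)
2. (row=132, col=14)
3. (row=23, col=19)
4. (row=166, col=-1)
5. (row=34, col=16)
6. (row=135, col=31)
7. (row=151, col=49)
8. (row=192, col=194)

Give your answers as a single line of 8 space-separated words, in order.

(145,9): row=0b10010001, col=0b1001, row AND col = 0b1 = 1; 1 != 9 -> empty
(132,14): row=0b10000100, col=0b1110, row AND col = 0b100 = 4; 4 != 14 -> empty
(23,19): row=0b10111, col=0b10011, row AND col = 0b10011 = 19; 19 == 19 -> filled
(166,-1): col outside [0, 166] -> not filled
(34,16): row=0b100010, col=0b10000, row AND col = 0b0 = 0; 0 != 16 -> empty
(135,31): row=0b10000111, col=0b11111, row AND col = 0b111 = 7; 7 != 31 -> empty
(151,49): row=0b10010111, col=0b110001, row AND col = 0b10001 = 17; 17 != 49 -> empty
(192,194): col outside [0, 192] -> not filled

Answer: no no yes no no no no no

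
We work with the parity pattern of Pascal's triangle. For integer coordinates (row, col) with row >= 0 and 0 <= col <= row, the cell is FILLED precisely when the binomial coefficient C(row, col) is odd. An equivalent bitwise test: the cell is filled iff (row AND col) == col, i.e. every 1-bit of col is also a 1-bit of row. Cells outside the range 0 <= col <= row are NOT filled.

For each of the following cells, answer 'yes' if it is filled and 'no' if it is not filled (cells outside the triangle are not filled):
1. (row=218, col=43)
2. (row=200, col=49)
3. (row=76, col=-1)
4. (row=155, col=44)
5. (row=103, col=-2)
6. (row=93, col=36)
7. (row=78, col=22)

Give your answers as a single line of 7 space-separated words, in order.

(218,43): row=0b11011010, col=0b101011, row AND col = 0b1010 = 10; 10 != 43 -> empty
(200,49): row=0b11001000, col=0b110001, row AND col = 0b0 = 0; 0 != 49 -> empty
(76,-1): col outside [0, 76] -> not filled
(155,44): row=0b10011011, col=0b101100, row AND col = 0b1000 = 8; 8 != 44 -> empty
(103,-2): col outside [0, 103] -> not filled
(93,36): row=0b1011101, col=0b100100, row AND col = 0b100 = 4; 4 != 36 -> empty
(78,22): row=0b1001110, col=0b10110, row AND col = 0b110 = 6; 6 != 22 -> empty

Answer: no no no no no no no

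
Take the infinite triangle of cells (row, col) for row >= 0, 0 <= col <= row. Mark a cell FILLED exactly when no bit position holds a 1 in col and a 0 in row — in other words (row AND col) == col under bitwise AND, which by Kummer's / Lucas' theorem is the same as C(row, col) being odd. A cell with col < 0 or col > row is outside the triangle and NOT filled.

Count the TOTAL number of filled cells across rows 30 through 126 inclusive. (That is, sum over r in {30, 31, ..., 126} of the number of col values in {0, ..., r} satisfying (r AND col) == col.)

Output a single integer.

Answer: 1864

Derivation:
r30=11110 pc4: +16 =16
r31=11111 pc5: +32 =48
r32=100000 pc1: +2 =50
r33=100001 pc2: +4 =54
r34=100010 pc2: +4 =58
r35=100011 pc3: +8 =66
r36=100100 pc2: +4 =70
r37=100101 pc3: +8 =78
r38=100110 pc3: +8 =86
r39=100111 pc4: +16 =102
r40=101000 pc2: +4 =106
r41=101001 pc3: +8 =114
r42=101010 pc3: +8 =122
r43=101011 pc4: +16 =138
r44=101100 pc3: +8 =146
r45=101101 pc4: +16 =162
r46=101110 pc4: +16 =178
r47=101111 pc5: +32 =210
r48=110000 pc2: +4 =214
r49=110001 pc3: +8 =222
r50=110010 pc3: +8 =230
r51=110011 pc4: +16 =246
r52=110100 pc3: +8 =254
r53=110101 pc4: +16 =270
r54=110110 pc4: +16 =286
r55=110111 pc5: +32 =318
r56=111000 pc3: +8 =326
r57=111001 pc4: +16 =342
r58=111010 pc4: +16 =358
r59=111011 pc5: +32 =390
r60=111100 pc4: +16 =406
r61=111101 pc5: +32 =438
r62=111110 pc5: +32 =470
r63=111111 pc6: +64 =534
r64=1000000 pc1: +2 =536
r65=1000001 pc2: +4 =540
r66=1000010 pc2: +4 =544
r67=1000011 pc3: +8 =552
r68=1000100 pc2: +4 =556
r69=1000101 pc3: +8 =564
r70=1000110 pc3: +8 =572
r71=1000111 pc4: +16 =588
r72=1001000 pc2: +4 =592
r73=1001001 pc3: +8 =600
r74=1001010 pc3: +8 =608
r75=1001011 pc4: +16 =624
r76=1001100 pc3: +8 =632
r77=1001101 pc4: +16 =648
r78=1001110 pc4: +16 =664
r79=1001111 pc5: +32 =696
r80=1010000 pc2: +4 =700
r81=1010001 pc3: +8 =708
r82=1010010 pc3: +8 =716
r83=1010011 pc4: +16 =732
r84=1010100 pc3: +8 =740
r85=1010101 pc4: +16 =756
r86=1010110 pc4: +16 =772
r87=1010111 pc5: +32 =804
r88=1011000 pc3: +8 =812
r89=1011001 pc4: +16 =828
r90=1011010 pc4: +16 =844
r91=1011011 pc5: +32 =876
r92=1011100 pc4: +16 =892
r93=1011101 pc5: +32 =924
r94=1011110 pc5: +32 =956
r95=1011111 pc6: +64 =1020
r96=1100000 pc2: +4 =1024
r97=1100001 pc3: +8 =1032
r98=1100010 pc3: +8 =1040
r99=1100011 pc4: +16 =1056
r100=1100100 pc3: +8 =1064
r101=1100101 pc4: +16 =1080
r102=1100110 pc4: +16 =1096
r103=1100111 pc5: +32 =1128
r104=1101000 pc3: +8 =1136
r105=1101001 pc4: +16 =1152
r106=1101010 pc4: +16 =1168
r107=1101011 pc5: +32 =1200
r108=1101100 pc4: +16 =1216
r109=1101101 pc5: +32 =1248
r110=1101110 pc5: +32 =1280
r111=1101111 pc6: +64 =1344
r112=1110000 pc3: +8 =1352
r113=1110001 pc4: +16 =1368
r114=1110010 pc4: +16 =1384
r115=1110011 pc5: +32 =1416
r116=1110100 pc4: +16 =1432
r117=1110101 pc5: +32 =1464
r118=1110110 pc5: +32 =1496
r119=1110111 pc6: +64 =1560
r120=1111000 pc4: +16 =1576
r121=1111001 pc5: +32 =1608
r122=1111010 pc5: +32 =1640
r123=1111011 pc6: +64 =1704
r124=1111100 pc5: +32 =1736
r125=1111101 pc6: +64 =1800
r126=1111110 pc6: +64 =1864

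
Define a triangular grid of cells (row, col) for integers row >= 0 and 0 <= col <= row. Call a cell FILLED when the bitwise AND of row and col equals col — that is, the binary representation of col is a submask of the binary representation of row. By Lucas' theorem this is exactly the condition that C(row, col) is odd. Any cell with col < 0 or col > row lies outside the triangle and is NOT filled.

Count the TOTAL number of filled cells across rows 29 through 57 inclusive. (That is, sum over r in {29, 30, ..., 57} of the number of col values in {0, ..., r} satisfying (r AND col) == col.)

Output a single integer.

Answer: 358

Derivation:
r29=11101 pc4: +16 =16
r30=11110 pc4: +16 =32
r31=11111 pc5: +32 =64
r32=100000 pc1: +2 =66
r33=100001 pc2: +4 =70
r34=100010 pc2: +4 =74
r35=100011 pc3: +8 =82
r36=100100 pc2: +4 =86
r37=100101 pc3: +8 =94
r38=100110 pc3: +8 =102
r39=100111 pc4: +16 =118
r40=101000 pc2: +4 =122
r41=101001 pc3: +8 =130
r42=101010 pc3: +8 =138
r43=101011 pc4: +16 =154
r44=101100 pc3: +8 =162
r45=101101 pc4: +16 =178
r46=101110 pc4: +16 =194
r47=101111 pc5: +32 =226
r48=110000 pc2: +4 =230
r49=110001 pc3: +8 =238
r50=110010 pc3: +8 =246
r51=110011 pc4: +16 =262
r52=110100 pc3: +8 =270
r53=110101 pc4: +16 =286
r54=110110 pc4: +16 =302
r55=110111 pc5: +32 =334
r56=111000 pc3: +8 =342
r57=111001 pc4: +16 =358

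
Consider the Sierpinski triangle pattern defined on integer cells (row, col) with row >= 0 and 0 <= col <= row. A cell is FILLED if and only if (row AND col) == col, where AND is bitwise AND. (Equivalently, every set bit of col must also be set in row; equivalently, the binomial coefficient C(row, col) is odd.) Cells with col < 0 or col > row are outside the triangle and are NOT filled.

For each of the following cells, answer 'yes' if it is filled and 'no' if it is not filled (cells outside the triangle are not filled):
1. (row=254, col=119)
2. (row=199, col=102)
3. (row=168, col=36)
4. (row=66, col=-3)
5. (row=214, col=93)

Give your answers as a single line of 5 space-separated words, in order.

Answer: no no no no no

Derivation:
(254,119): row=0b11111110, col=0b1110111, row AND col = 0b1110110 = 118; 118 != 119 -> empty
(199,102): row=0b11000111, col=0b1100110, row AND col = 0b1000110 = 70; 70 != 102 -> empty
(168,36): row=0b10101000, col=0b100100, row AND col = 0b100000 = 32; 32 != 36 -> empty
(66,-3): col outside [0, 66] -> not filled
(214,93): row=0b11010110, col=0b1011101, row AND col = 0b1010100 = 84; 84 != 93 -> empty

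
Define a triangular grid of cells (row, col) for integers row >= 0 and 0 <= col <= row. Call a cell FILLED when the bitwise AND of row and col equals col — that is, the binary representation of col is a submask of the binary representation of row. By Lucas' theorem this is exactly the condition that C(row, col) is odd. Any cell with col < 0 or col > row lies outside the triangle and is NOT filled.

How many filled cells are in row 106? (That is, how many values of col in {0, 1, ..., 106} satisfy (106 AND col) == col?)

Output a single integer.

Answer: 16

Derivation:
106 in binary = 1101010
popcount(106) = number of 1-bits in 1101010 = 4
A col c satisfies (106 AND c) == c iff every set bit of c is also set in 106; each of the 4 set bits of 106 can independently be on or off in c.
count = 2^4 = 16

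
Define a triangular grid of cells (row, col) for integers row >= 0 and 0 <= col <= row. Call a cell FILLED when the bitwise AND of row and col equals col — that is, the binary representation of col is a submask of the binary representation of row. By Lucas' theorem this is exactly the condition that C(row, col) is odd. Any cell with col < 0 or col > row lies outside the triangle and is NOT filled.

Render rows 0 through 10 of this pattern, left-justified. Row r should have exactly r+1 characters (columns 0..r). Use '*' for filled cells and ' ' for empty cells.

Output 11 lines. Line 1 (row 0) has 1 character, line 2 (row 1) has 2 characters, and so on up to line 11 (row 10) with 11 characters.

Answer: *
**
* *
****
*   *
**  **
* * * *
********
*       *
**      **
* *     * *

Derivation:
r0=0: *
r1=1: **
r2=10: * *
r3=11: ****
r4=100: *   *
r5=101: **  **
r6=110: * * * *
r7=111: ********
r8=1000: *       *
r9=1001: **      **
r10=1010: * *     * *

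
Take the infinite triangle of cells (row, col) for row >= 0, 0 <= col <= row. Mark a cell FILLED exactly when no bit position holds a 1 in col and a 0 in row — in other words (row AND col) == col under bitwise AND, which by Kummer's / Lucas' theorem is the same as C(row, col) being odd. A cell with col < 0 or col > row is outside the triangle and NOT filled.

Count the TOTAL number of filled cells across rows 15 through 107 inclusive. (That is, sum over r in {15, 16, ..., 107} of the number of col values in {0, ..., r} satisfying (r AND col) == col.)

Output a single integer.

Answer: 1330

Derivation:
r15=1111 pc4: +16 =16
r16=10000 pc1: +2 =18
r17=10001 pc2: +4 =22
r18=10010 pc2: +4 =26
r19=10011 pc3: +8 =34
r20=10100 pc2: +4 =38
r21=10101 pc3: +8 =46
r22=10110 pc3: +8 =54
r23=10111 pc4: +16 =70
r24=11000 pc2: +4 =74
r25=11001 pc3: +8 =82
r26=11010 pc3: +8 =90
r27=11011 pc4: +16 =106
r28=11100 pc3: +8 =114
r29=11101 pc4: +16 =130
r30=11110 pc4: +16 =146
r31=11111 pc5: +32 =178
r32=100000 pc1: +2 =180
r33=100001 pc2: +4 =184
r34=100010 pc2: +4 =188
r35=100011 pc3: +8 =196
r36=100100 pc2: +4 =200
r37=100101 pc3: +8 =208
r38=100110 pc3: +8 =216
r39=100111 pc4: +16 =232
r40=101000 pc2: +4 =236
r41=101001 pc3: +8 =244
r42=101010 pc3: +8 =252
r43=101011 pc4: +16 =268
r44=101100 pc3: +8 =276
r45=101101 pc4: +16 =292
r46=101110 pc4: +16 =308
r47=101111 pc5: +32 =340
r48=110000 pc2: +4 =344
r49=110001 pc3: +8 =352
r50=110010 pc3: +8 =360
r51=110011 pc4: +16 =376
r52=110100 pc3: +8 =384
r53=110101 pc4: +16 =400
r54=110110 pc4: +16 =416
r55=110111 pc5: +32 =448
r56=111000 pc3: +8 =456
r57=111001 pc4: +16 =472
r58=111010 pc4: +16 =488
r59=111011 pc5: +32 =520
r60=111100 pc4: +16 =536
r61=111101 pc5: +32 =568
r62=111110 pc5: +32 =600
r63=111111 pc6: +64 =664
r64=1000000 pc1: +2 =666
r65=1000001 pc2: +4 =670
r66=1000010 pc2: +4 =674
r67=1000011 pc3: +8 =682
r68=1000100 pc2: +4 =686
r69=1000101 pc3: +8 =694
r70=1000110 pc3: +8 =702
r71=1000111 pc4: +16 =718
r72=1001000 pc2: +4 =722
r73=1001001 pc3: +8 =730
r74=1001010 pc3: +8 =738
r75=1001011 pc4: +16 =754
r76=1001100 pc3: +8 =762
r77=1001101 pc4: +16 =778
r78=1001110 pc4: +16 =794
r79=1001111 pc5: +32 =826
r80=1010000 pc2: +4 =830
r81=1010001 pc3: +8 =838
r82=1010010 pc3: +8 =846
r83=1010011 pc4: +16 =862
r84=1010100 pc3: +8 =870
r85=1010101 pc4: +16 =886
r86=1010110 pc4: +16 =902
r87=1010111 pc5: +32 =934
r88=1011000 pc3: +8 =942
r89=1011001 pc4: +16 =958
r90=1011010 pc4: +16 =974
r91=1011011 pc5: +32 =1006
r92=1011100 pc4: +16 =1022
r93=1011101 pc5: +32 =1054
r94=1011110 pc5: +32 =1086
r95=1011111 pc6: +64 =1150
r96=1100000 pc2: +4 =1154
r97=1100001 pc3: +8 =1162
r98=1100010 pc3: +8 =1170
r99=1100011 pc4: +16 =1186
r100=1100100 pc3: +8 =1194
r101=1100101 pc4: +16 =1210
r102=1100110 pc4: +16 =1226
r103=1100111 pc5: +32 =1258
r104=1101000 pc3: +8 =1266
r105=1101001 pc4: +16 =1282
r106=1101010 pc4: +16 =1298
r107=1101011 pc5: +32 =1330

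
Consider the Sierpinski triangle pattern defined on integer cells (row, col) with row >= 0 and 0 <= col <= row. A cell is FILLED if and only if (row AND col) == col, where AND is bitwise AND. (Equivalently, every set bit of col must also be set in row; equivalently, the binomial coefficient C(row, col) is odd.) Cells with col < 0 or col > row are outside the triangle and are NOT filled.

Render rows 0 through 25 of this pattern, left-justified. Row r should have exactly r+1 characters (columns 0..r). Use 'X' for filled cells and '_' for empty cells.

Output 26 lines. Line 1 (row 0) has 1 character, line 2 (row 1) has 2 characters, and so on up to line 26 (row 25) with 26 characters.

Answer: X
XX
X_X
XXXX
X___X
XX__XX
X_X_X_X
XXXXXXXX
X_______X
XX______XX
X_X_____X_X
XXXX____XXXX
X___X___X___X
XX__XX__XX__XX
X_X_X_X_X_X_X_X
XXXXXXXXXXXXXXXX
X_______________X
XX______________XX
X_X_____________X_X
XXXX____________XXXX
X___X___________X___X
XX__XX__________XX__XX
X_X_X_X_________X_X_X_X
XXXXXXXX________XXXXXXXX
X_______X_______X_______X
XX______XX______XX______XX

Derivation:
r0=0: X
r1=1: XX
r2=10: X_X
r3=11: XXXX
r4=100: X___X
r5=101: XX__XX
r6=110: X_X_X_X
r7=111: XXXXXXXX
r8=1000: X_______X
r9=1001: XX______XX
r10=1010: X_X_____X_X
r11=1011: XXXX____XXXX
r12=1100: X___X___X___X
r13=1101: XX__XX__XX__XX
r14=1110: X_X_X_X_X_X_X_X
r15=1111: XXXXXXXXXXXXXXXX
r16=10000: X_______________X
r17=10001: XX______________XX
r18=10010: X_X_____________X_X
r19=10011: XXXX____________XXXX
r20=10100: X___X___________X___X
r21=10101: XX__XX__________XX__XX
r22=10110: X_X_X_X_________X_X_X_X
r23=10111: XXXXXXXX________XXXXXXXX
r24=11000: X_______X_______X_______X
r25=11001: XX______XX______XX______XX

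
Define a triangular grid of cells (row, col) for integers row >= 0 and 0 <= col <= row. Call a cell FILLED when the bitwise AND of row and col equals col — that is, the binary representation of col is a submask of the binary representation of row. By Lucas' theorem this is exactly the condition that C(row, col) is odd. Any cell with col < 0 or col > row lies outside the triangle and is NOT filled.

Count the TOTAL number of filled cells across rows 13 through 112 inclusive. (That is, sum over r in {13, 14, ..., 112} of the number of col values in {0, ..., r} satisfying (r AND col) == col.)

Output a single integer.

Answer: 1498

Derivation:
r13=1101 pc3: +8 =8
r14=1110 pc3: +8 =16
r15=1111 pc4: +16 =32
r16=10000 pc1: +2 =34
r17=10001 pc2: +4 =38
r18=10010 pc2: +4 =42
r19=10011 pc3: +8 =50
r20=10100 pc2: +4 =54
r21=10101 pc3: +8 =62
r22=10110 pc3: +8 =70
r23=10111 pc4: +16 =86
r24=11000 pc2: +4 =90
r25=11001 pc3: +8 =98
r26=11010 pc3: +8 =106
r27=11011 pc4: +16 =122
r28=11100 pc3: +8 =130
r29=11101 pc4: +16 =146
r30=11110 pc4: +16 =162
r31=11111 pc5: +32 =194
r32=100000 pc1: +2 =196
r33=100001 pc2: +4 =200
r34=100010 pc2: +4 =204
r35=100011 pc3: +8 =212
r36=100100 pc2: +4 =216
r37=100101 pc3: +8 =224
r38=100110 pc3: +8 =232
r39=100111 pc4: +16 =248
r40=101000 pc2: +4 =252
r41=101001 pc3: +8 =260
r42=101010 pc3: +8 =268
r43=101011 pc4: +16 =284
r44=101100 pc3: +8 =292
r45=101101 pc4: +16 =308
r46=101110 pc4: +16 =324
r47=101111 pc5: +32 =356
r48=110000 pc2: +4 =360
r49=110001 pc3: +8 =368
r50=110010 pc3: +8 =376
r51=110011 pc4: +16 =392
r52=110100 pc3: +8 =400
r53=110101 pc4: +16 =416
r54=110110 pc4: +16 =432
r55=110111 pc5: +32 =464
r56=111000 pc3: +8 =472
r57=111001 pc4: +16 =488
r58=111010 pc4: +16 =504
r59=111011 pc5: +32 =536
r60=111100 pc4: +16 =552
r61=111101 pc5: +32 =584
r62=111110 pc5: +32 =616
r63=111111 pc6: +64 =680
r64=1000000 pc1: +2 =682
r65=1000001 pc2: +4 =686
r66=1000010 pc2: +4 =690
r67=1000011 pc3: +8 =698
r68=1000100 pc2: +4 =702
r69=1000101 pc3: +8 =710
r70=1000110 pc3: +8 =718
r71=1000111 pc4: +16 =734
r72=1001000 pc2: +4 =738
r73=1001001 pc3: +8 =746
r74=1001010 pc3: +8 =754
r75=1001011 pc4: +16 =770
r76=1001100 pc3: +8 =778
r77=1001101 pc4: +16 =794
r78=1001110 pc4: +16 =810
r79=1001111 pc5: +32 =842
r80=1010000 pc2: +4 =846
r81=1010001 pc3: +8 =854
r82=1010010 pc3: +8 =862
r83=1010011 pc4: +16 =878
r84=1010100 pc3: +8 =886
r85=1010101 pc4: +16 =902
r86=1010110 pc4: +16 =918
r87=1010111 pc5: +32 =950
r88=1011000 pc3: +8 =958
r89=1011001 pc4: +16 =974
r90=1011010 pc4: +16 =990
r91=1011011 pc5: +32 =1022
r92=1011100 pc4: +16 =1038
r93=1011101 pc5: +32 =1070
r94=1011110 pc5: +32 =1102
r95=1011111 pc6: +64 =1166
r96=1100000 pc2: +4 =1170
r97=1100001 pc3: +8 =1178
r98=1100010 pc3: +8 =1186
r99=1100011 pc4: +16 =1202
r100=1100100 pc3: +8 =1210
r101=1100101 pc4: +16 =1226
r102=1100110 pc4: +16 =1242
r103=1100111 pc5: +32 =1274
r104=1101000 pc3: +8 =1282
r105=1101001 pc4: +16 =1298
r106=1101010 pc4: +16 =1314
r107=1101011 pc5: +32 =1346
r108=1101100 pc4: +16 =1362
r109=1101101 pc5: +32 =1394
r110=1101110 pc5: +32 =1426
r111=1101111 pc6: +64 =1490
r112=1110000 pc3: +8 =1498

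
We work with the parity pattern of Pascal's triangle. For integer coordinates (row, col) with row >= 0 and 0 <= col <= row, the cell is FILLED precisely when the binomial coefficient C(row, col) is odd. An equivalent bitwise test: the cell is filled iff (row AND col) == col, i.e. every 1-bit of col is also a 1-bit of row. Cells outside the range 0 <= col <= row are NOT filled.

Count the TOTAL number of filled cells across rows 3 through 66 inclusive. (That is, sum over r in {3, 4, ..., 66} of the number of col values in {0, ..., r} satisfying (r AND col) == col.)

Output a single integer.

Answer: 734

Derivation:
r3=11 pc2: +4 =4
r4=100 pc1: +2 =6
r5=101 pc2: +4 =10
r6=110 pc2: +4 =14
r7=111 pc3: +8 =22
r8=1000 pc1: +2 =24
r9=1001 pc2: +4 =28
r10=1010 pc2: +4 =32
r11=1011 pc3: +8 =40
r12=1100 pc2: +4 =44
r13=1101 pc3: +8 =52
r14=1110 pc3: +8 =60
r15=1111 pc4: +16 =76
r16=10000 pc1: +2 =78
r17=10001 pc2: +4 =82
r18=10010 pc2: +4 =86
r19=10011 pc3: +8 =94
r20=10100 pc2: +4 =98
r21=10101 pc3: +8 =106
r22=10110 pc3: +8 =114
r23=10111 pc4: +16 =130
r24=11000 pc2: +4 =134
r25=11001 pc3: +8 =142
r26=11010 pc3: +8 =150
r27=11011 pc4: +16 =166
r28=11100 pc3: +8 =174
r29=11101 pc4: +16 =190
r30=11110 pc4: +16 =206
r31=11111 pc5: +32 =238
r32=100000 pc1: +2 =240
r33=100001 pc2: +4 =244
r34=100010 pc2: +4 =248
r35=100011 pc3: +8 =256
r36=100100 pc2: +4 =260
r37=100101 pc3: +8 =268
r38=100110 pc3: +8 =276
r39=100111 pc4: +16 =292
r40=101000 pc2: +4 =296
r41=101001 pc3: +8 =304
r42=101010 pc3: +8 =312
r43=101011 pc4: +16 =328
r44=101100 pc3: +8 =336
r45=101101 pc4: +16 =352
r46=101110 pc4: +16 =368
r47=101111 pc5: +32 =400
r48=110000 pc2: +4 =404
r49=110001 pc3: +8 =412
r50=110010 pc3: +8 =420
r51=110011 pc4: +16 =436
r52=110100 pc3: +8 =444
r53=110101 pc4: +16 =460
r54=110110 pc4: +16 =476
r55=110111 pc5: +32 =508
r56=111000 pc3: +8 =516
r57=111001 pc4: +16 =532
r58=111010 pc4: +16 =548
r59=111011 pc5: +32 =580
r60=111100 pc4: +16 =596
r61=111101 pc5: +32 =628
r62=111110 pc5: +32 =660
r63=111111 pc6: +64 =724
r64=1000000 pc1: +2 =726
r65=1000001 pc2: +4 =730
r66=1000010 pc2: +4 =734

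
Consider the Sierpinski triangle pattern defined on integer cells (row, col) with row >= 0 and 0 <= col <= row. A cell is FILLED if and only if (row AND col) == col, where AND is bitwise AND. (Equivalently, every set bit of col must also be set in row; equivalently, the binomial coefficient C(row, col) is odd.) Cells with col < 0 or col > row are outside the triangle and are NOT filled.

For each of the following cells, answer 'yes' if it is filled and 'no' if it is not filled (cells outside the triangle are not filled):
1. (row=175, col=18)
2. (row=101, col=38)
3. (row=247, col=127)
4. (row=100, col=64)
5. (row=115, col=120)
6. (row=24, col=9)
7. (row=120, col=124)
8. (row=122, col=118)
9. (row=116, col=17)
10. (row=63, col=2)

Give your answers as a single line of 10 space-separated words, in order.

(175,18): row=0b10101111, col=0b10010, row AND col = 0b10 = 2; 2 != 18 -> empty
(101,38): row=0b1100101, col=0b100110, row AND col = 0b100100 = 36; 36 != 38 -> empty
(247,127): row=0b11110111, col=0b1111111, row AND col = 0b1110111 = 119; 119 != 127 -> empty
(100,64): row=0b1100100, col=0b1000000, row AND col = 0b1000000 = 64; 64 == 64 -> filled
(115,120): col outside [0, 115] -> not filled
(24,9): row=0b11000, col=0b1001, row AND col = 0b1000 = 8; 8 != 9 -> empty
(120,124): col outside [0, 120] -> not filled
(122,118): row=0b1111010, col=0b1110110, row AND col = 0b1110010 = 114; 114 != 118 -> empty
(116,17): row=0b1110100, col=0b10001, row AND col = 0b10000 = 16; 16 != 17 -> empty
(63,2): row=0b111111, col=0b10, row AND col = 0b10 = 2; 2 == 2 -> filled

Answer: no no no yes no no no no no yes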